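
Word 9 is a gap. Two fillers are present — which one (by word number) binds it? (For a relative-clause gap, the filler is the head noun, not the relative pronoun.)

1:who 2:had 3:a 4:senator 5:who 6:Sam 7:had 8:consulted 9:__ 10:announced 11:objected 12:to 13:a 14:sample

The marked gap is inside the relative clause, the direct object of "consulted".
Its filler is the head noun "senator" (via "who"), at word 4.
(The other dependency links word 1 to a gap after word 10.)

4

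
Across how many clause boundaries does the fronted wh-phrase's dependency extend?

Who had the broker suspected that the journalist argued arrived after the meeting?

"who" is extracted from the subject of "arrived".
Boundaries crossed, outermost first: [that], [Ø] — 2 in total.

2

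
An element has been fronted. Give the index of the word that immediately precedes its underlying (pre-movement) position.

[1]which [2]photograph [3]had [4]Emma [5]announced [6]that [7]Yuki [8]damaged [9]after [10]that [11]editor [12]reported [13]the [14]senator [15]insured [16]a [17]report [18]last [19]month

8

The displaced element is "which photograph" (word 2).
It is linked across 1 clause boundary (that).
It functions as the direct object of "damaged", so the gap sits immediately after word 8 ("damaged").
Base order: Emma had announced that Yuki damaged which photograph after that editor reported the senator insured a report last month.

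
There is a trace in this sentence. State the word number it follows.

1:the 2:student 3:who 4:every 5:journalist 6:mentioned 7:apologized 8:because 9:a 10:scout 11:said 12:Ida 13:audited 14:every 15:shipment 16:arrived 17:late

The displaced element is "the student" (word 2).
It is linked across 1 clause boundary (Ø).
It functions as the subject of "apologized", so the gap sits immediately after word 6 ("mentioned").
Base order: Every journalist mentioned the student apologized because a scout said Ida audited every shipment.

6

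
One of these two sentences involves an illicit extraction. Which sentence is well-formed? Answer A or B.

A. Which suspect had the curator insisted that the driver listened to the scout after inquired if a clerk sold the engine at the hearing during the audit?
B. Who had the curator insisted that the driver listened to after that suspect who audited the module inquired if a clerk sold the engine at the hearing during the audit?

B

In A, the wh-phrase is extracted from inside an adjunct island (introduced by "after"), which blocks movement.
In B, the extraction path crosses only that-complement boundaries, which are transparent.
So B is grammatical.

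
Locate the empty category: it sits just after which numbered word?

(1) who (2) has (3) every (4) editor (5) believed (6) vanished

The displaced element is "who" (word 1).
It is linked across 1 clause boundary (Ø).
It functions as the subject of "vanished", so the gap sits immediately after word 5 ("believed").
Base order: Every editor has believed who vanished.

5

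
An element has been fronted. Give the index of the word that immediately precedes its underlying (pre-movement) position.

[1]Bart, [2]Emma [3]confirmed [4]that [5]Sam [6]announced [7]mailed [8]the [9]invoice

The displaced element is "Bart" (word 1).
It is linked across 2 clause boundaries (that → Ø).
It functions as the subject of "mailed", so the gap sits immediately after word 6 ("announced").
Base order: Emma confirmed that Sam announced Bart mailed the invoice.

6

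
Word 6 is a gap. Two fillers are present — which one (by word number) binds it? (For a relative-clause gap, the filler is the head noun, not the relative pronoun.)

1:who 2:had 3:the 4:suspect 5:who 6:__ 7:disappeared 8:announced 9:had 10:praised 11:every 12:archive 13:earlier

4

The marked gap is inside the relative clause, the subject of "disappeared".
Its filler is the head noun "suspect" (via "who"), at word 4.
(The other dependency links word 1 to a gap after word 8.)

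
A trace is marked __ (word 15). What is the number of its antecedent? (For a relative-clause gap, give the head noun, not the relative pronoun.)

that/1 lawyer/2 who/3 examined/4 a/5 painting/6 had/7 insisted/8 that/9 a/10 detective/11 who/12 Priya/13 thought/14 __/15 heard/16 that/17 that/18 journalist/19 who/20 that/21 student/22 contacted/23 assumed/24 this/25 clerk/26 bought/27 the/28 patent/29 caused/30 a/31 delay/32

11

The gap at 15 is the subject of "heard", inside a relative clause.
The relative pronoun is "who" (word 12); it is bound by the head noun immediately before it.
Its filler is the head noun "detective", at word 11.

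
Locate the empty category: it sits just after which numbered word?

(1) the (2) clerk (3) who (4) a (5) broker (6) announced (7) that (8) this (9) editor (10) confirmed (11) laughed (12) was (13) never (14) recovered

10

The displaced element is "the clerk" (word 2).
It is linked across 2 clause boundaries (that → Ø).
It functions as the subject of "laughed", so the gap sits immediately after word 10 ("confirmed").
Base order: A broker announced that this editor confirmed that the clerk laughed.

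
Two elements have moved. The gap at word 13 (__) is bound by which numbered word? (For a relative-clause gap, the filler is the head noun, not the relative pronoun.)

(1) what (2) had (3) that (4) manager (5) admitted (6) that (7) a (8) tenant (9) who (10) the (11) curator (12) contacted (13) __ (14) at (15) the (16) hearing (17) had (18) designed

The marked gap is inside the relative clause, the direct object of "contacted".
Its filler is the head noun "tenant" (via "who"), at word 8.
(The other dependency links word 1 to a gap after word 18.)

8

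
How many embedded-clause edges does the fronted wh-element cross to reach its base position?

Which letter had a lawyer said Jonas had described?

1

"which letter" is extracted from the object of "described".
Boundaries crossed, outermost first: [Ø] — 1 in total.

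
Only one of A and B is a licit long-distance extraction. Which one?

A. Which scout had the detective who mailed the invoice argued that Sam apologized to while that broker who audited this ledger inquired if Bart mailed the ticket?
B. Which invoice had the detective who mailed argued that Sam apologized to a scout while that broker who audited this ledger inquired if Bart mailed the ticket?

In B, the wh-phrase is extracted from inside a complex-NP island (relative clause) (introduced by "who"), which blocks movement.
In A, the extraction path crosses only that-complement boundaries, which are transparent.
So A is grammatical.

A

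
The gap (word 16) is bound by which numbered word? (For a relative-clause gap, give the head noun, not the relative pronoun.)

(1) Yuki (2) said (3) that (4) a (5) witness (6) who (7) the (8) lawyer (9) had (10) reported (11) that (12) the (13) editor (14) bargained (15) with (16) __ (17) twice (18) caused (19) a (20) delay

The gap at 16 is the prepositional object of "bargained", inside a relative clause.
The relative pronoun is "who" (word 6); it is bound by the head noun immediately before it.
Its filler is the head noun "witness", at word 5.

5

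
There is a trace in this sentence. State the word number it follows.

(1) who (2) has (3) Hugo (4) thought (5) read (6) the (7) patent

4

The displaced element is "who" (word 1).
It is linked across 1 clause boundary (Ø).
It functions as the subject of "read", so the gap sits immediately after word 4 ("thought").
Base order: Hugo has thought that who read the patent.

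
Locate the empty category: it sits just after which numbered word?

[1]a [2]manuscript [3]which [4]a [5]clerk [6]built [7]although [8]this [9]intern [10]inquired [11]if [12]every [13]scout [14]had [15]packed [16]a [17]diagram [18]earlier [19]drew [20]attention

The displaced element is "a manuscript" (word 2).
It functions as the direct object of "built", so the gap sits immediately after word 6 ("built").
Base order: A clerk built a manuscript although this intern inquired if every scout had packed a diagram earlier.

6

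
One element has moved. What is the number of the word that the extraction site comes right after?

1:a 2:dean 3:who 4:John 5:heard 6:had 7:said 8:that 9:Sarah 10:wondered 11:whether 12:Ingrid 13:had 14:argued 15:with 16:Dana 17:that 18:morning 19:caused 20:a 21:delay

The displaced element is "a dean" (word 2).
It is linked across 1 clause boundary (Ø).
It functions as the subject of "said", so the gap sits immediately after word 5 ("heard").
Base order: John heard that a dean had said that Sarah wondered whether Ingrid had argued with Dana that morning.

5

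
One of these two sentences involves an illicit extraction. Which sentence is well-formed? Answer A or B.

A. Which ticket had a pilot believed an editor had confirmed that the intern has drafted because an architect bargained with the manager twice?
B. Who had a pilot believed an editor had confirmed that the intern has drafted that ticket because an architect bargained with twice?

A

In B, the wh-phrase is extracted from inside an adjunct island (introduced by "because"), which blocks movement.
In A, the extraction path crosses only that-complement boundaries, which are transparent.
So A is grammatical.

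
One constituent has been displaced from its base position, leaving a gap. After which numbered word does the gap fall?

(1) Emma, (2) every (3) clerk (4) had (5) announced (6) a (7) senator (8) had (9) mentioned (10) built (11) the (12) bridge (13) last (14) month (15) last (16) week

The displaced element is "Emma" (word 1).
It is linked across 2 clause boundaries (Ø → Ø).
It functions as the subject of "built", so the gap sits immediately after word 9 ("mentioned").
Base order: Every clerk had announced a senator had mentioned that Emma built the bridge last month last week.

9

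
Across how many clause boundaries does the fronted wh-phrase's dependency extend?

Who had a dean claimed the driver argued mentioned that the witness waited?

2

"who" is extracted from the subject of "mentioned".
Boundaries crossed, outermost first: [Ø], [Ø] — 2 in total.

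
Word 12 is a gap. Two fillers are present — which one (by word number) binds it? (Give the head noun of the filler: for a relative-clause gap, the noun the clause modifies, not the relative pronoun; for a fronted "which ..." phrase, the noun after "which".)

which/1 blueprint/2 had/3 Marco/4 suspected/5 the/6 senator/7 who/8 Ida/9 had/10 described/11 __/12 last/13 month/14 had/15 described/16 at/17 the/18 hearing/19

7

The marked gap is inside the relative clause, the direct object of "described".
Its filler is the head noun "senator" (via "who"), at word 7.
(The other dependency links word 2 to a gap after word 16.)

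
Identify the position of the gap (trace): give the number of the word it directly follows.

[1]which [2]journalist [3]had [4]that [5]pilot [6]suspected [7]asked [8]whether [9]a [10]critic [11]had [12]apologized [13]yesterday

The displaced element is "which journalist" (word 2).
It is linked across 1 clause boundary (Ø).
It functions as the subject of "asked", so the gap sits immediately after word 6 ("suspected").
Base order: That pilot had suspected that which journalist asked whether a critic had apologized yesterday.

6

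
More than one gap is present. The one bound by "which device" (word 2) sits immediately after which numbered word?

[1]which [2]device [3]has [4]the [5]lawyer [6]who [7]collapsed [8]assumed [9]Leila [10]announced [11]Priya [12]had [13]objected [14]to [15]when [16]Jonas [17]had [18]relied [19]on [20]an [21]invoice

The displaced element is "which device" (word 2).
It is linked across 2 clause boundaries (Ø → Ø).
It functions as the object of the preposition "to" of "objected", so the gap sits immediately after word 14 ("to").
Base order: The lawyer who collapsed has assumed Leila announced Priya had objected to which device when Jonas had relied on an invoice.

14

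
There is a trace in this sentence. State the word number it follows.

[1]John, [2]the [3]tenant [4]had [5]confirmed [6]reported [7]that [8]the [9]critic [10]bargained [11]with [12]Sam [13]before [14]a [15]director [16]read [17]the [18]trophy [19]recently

The displaced element is "John" (word 1).
It is linked across 1 clause boundary (Ø).
It functions as the subject of "reported", so the gap sits immediately after word 5 ("confirmed").
Base order: The tenant had confirmed that John reported that the critic bargained with Sam before a director read the trophy recently.

5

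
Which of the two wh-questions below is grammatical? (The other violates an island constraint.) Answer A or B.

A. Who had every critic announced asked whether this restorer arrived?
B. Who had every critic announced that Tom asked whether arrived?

In B, the wh-phrase is extracted from inside a wh-island (introduced by "whether"), which blocks movement.
In A, the extraction path crosses only that-complement boundaries, which are transparent.
So A is grammatical.

A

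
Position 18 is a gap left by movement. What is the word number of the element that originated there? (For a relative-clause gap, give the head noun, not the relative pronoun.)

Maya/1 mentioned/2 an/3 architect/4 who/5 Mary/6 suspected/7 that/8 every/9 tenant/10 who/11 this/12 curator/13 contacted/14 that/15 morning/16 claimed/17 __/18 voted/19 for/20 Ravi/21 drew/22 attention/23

The gap at 18 is the subject of "voted", inside a relative clause.
The relative pronoun is "who" (word 5); it is bound by the head noun immediately before it.
Its filler is the head noun "architect", at word 4.

4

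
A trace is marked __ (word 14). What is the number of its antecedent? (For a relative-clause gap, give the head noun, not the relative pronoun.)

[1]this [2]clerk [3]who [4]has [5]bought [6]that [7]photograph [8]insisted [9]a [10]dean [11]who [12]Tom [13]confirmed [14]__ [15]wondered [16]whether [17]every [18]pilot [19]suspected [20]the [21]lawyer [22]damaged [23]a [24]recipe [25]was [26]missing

10

The gap at 14 is the subject of "wondered", inside a relative clause.
The relative pronoun is "who" (word 11); it is bound by the head noun immediately before it.
Its filler is the head noun "dean", at word 10.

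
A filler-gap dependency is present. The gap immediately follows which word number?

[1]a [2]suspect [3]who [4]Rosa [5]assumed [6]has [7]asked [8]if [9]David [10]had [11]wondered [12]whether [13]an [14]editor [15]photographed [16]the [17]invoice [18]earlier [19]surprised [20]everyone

5

The displaced element is "a suspect" (word 2).
It is linked across 1 clause boundary (Ø).
It functions as the subject of "asked", so the gap sits immediately after word 5 ("assumed").
Base order: Rosa assumed a suspect has asked if David had wondered whether an editor photographed the invoice earlier.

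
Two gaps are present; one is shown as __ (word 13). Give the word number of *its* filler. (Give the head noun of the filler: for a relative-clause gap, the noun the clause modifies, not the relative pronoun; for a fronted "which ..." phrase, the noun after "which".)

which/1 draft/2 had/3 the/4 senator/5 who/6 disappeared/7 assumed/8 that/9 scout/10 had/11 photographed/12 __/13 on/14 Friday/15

2

The marked gap is the direct object of "photographed".
Its filler is the fronted wh-phrase "which draft", at word 2.
(The other dependency links word 5 to a gap after word 6.)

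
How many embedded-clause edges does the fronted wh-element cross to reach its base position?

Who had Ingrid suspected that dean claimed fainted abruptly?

"who" is extracted from the subject of "fainted".
Boundaries crossed, outermost first: [Ø], [Ø] — 2 in total.

2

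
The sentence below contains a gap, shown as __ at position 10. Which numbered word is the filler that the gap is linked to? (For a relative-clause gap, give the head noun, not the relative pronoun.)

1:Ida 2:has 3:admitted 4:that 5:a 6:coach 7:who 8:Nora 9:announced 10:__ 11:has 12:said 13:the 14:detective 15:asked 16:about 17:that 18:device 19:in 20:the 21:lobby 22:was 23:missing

The gap at 10 is the subject of "said", inside a relative clause.
The relative pronoun is "who" (word 7); it is bound by the head noun immediately before it.
Its filler is the head noun "coach", at word 6.

6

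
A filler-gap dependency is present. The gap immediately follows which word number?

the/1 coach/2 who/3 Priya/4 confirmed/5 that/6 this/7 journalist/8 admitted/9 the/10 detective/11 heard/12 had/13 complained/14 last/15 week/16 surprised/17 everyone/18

The displaced element is "the coach" (word 2).
It is linked across 3 clause boundaries (that → Ø → Ø).
It functions as the subject of "complained", so the gap sits immediately after word 12 ("heard").
Base order: Priya confirmed that this journalist admitted the detective heard that the coach had complained last week.

12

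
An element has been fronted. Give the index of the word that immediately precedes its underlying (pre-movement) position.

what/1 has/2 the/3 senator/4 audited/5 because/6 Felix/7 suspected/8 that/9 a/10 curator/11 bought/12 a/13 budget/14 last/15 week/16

The displaced element is "what" (word 1).
It functions as the direct object of "audited", so the gap sits immediately after word 5 ("audited").
Base order: The senator has audited what because Felix suspected that a curator bought a budget last week.

5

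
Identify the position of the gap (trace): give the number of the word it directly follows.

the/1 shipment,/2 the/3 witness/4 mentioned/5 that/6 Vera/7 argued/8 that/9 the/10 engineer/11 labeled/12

The displaced element is "the shipment" (word 2).
It is linked across 2 clause boundaries (that → that).
It functions as the direct object of "labeled", so the gap sits immediately after word 12 ("labeled").
Base order: The witness mentioned that Vera argued that the engineer labeled the shipment.

12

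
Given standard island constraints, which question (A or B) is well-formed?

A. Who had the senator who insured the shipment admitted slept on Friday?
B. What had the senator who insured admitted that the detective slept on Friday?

In B, the wh-phrase is extracted from inside a complex-NP island (relative clause) (introduced by "who"), which blocks movement.
In A, the extraction path crosses only that-complement boundaries, which are transparent.
So A is grammatical.

A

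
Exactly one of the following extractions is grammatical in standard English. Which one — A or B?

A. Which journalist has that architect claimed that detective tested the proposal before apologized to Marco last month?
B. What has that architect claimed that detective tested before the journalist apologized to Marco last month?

In A, the wh-phrase is extracted from inside an adjunct island (introduced by "before"), which blocks movement.
In B, the extraction path crosses only that-complement boundaries, which are transparent.
So B is grammatical.

B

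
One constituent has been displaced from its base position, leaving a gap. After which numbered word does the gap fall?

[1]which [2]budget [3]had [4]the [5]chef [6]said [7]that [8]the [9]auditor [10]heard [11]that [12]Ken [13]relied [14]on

14

The displaced element is "which budget" (word 2).
It is linked across 2 clause boundaries (that → that).
It functions as the object of the preposition "on" of "relied", so the gap sits immediately after word 14 ("on").
Base order: The chef had said that the auditor heard that Ken relied on which budget.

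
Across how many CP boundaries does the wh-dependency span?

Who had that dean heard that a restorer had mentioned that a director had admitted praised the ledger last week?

3

"who" is extracted from the subject of "praised".
Boundaries crossed, outermost first: [that], [that], [Ø] — 3 in total.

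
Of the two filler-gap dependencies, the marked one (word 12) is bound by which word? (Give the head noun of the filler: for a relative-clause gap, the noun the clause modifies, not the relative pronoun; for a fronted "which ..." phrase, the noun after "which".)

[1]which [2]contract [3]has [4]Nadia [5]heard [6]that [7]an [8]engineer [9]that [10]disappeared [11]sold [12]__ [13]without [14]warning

2

The marked gap is the direct object of "sold".
Its filler is the fronted wh-phrase "which contract", at word 2.
(The other dependency links word 8 to a gap after word 9.)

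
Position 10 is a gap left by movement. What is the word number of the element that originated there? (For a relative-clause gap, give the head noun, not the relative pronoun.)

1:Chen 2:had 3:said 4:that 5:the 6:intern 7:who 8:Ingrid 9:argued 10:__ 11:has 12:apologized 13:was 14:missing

6

The gap at 10 is the subject of "apologized", inside a relative clause.
The relative pronoun is "who" (word 7); it is bound by the head noun immediately before it.
Its filler is the head noun "intern", at word 6.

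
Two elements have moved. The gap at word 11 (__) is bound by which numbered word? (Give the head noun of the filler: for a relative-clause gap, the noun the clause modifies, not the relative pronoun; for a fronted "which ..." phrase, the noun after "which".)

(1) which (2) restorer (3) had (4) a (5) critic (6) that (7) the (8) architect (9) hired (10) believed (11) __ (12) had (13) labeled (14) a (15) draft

2

The marked gap is the subject of "labeled".
Its filler is the fronted wh-phrase "which restorer", at word 2.
(The other dependency links word 5 to a gap after word 9.)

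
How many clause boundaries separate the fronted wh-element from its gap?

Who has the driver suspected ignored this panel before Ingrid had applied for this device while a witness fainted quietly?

"who" is extracted from the subject of "ignored".
Boundaries crossed, outermost first: [Ø] — 1 in total.

1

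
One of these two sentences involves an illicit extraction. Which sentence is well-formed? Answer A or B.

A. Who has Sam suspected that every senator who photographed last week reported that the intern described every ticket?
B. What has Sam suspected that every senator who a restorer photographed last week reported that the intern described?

B

In A, the wh-phrase is extracted from inside a complex-NP island (relative clause) (introduced by "who"), which blocks movement.
In B, the extraction path crosses only that-complement boundaries, which are transparent.
So B is grammatical.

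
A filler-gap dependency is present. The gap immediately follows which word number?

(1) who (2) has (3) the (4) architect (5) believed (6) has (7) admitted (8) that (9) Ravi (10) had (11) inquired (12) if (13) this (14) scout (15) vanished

The displaced element is "who" (word 1).
It is linked across 1 clause boundary (Ø).
It functions as the subject of "admitted", so the gap sits immediately after word 5 ("believed").
Base order: The architect has believed that who has admitted that Ravi had inquired if this scout vanished.

5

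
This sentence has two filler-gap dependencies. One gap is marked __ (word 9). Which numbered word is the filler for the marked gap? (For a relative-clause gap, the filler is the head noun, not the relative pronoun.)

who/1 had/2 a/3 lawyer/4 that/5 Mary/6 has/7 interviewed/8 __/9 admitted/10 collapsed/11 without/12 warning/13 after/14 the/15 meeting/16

The marked gap is inside the relative clause, the direct object of "interviewed".
Its filler is the head noun "lawyer" (via "that"), at word 4.
(The other dependency links word 1 to a gap after word 10.)

4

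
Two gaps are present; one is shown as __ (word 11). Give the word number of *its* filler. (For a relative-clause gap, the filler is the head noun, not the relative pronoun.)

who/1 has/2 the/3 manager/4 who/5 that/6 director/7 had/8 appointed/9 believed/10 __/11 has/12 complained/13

1

The marked gap is the subject of "complained".
Its filler is the fronted wh-phrase "who", at word 1.
(The other dependency links word 4 to a gap after word 9.)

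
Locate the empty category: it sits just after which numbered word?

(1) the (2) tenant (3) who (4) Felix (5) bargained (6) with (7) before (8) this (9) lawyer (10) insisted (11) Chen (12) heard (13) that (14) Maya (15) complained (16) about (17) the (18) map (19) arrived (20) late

6

The displaced element is "the tenant" (word 2).
It functions as the object of the preposition "with" of "bargained", so the gap sits immediately after word 6 ("with").
Base order: Felix bargained with the tenant before this lawyer insisted Chen heard that Maya complained about the map.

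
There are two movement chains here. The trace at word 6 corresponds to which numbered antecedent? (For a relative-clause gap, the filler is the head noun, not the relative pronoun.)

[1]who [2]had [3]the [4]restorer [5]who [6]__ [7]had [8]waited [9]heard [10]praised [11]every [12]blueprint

The marked gap is inside the relative clause, the subject of "waited".
Its filler is the head noun "restorer" (via "who"), at word 4.
(The other dependency links word 1 to a gap after word 9.)

4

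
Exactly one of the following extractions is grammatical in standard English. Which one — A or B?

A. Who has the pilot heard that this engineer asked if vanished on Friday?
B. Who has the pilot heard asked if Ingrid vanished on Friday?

B

In A, the wh-phrase is extracted from inside a wh-island (introduced by "if"), which blocks movement.
In B, the extraction path crosses only that-complement boundaries, which are transparent.
So B is grammatical.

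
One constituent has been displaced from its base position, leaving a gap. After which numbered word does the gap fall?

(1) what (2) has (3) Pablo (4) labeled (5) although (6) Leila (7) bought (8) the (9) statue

4

The displaced element is "what" (word 1).
It functions as the direct object of "labeled", so the gap sits immediately after word 4 ("labeled").
Base order: Pablo has labeled what although Leila bought the statue.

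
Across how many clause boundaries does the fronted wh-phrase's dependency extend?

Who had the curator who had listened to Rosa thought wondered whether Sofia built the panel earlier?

1

"who" is extracted from the subject of "wondered".
Boundaries crossed, outermost first: [Ø] — 1 in total.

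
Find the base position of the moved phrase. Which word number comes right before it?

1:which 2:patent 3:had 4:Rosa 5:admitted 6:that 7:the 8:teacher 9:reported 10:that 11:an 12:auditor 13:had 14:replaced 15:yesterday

The displaced element is "which patent" (word 2).
It is linked across 2 clause boundaries (that → that).
It functions as the direct object of "replaced", so the gap sits immediately after word 14 ("replaced").
Base order: Rosa had admitted that the teacher reported that an auditor had replaced which patent yesterday.

14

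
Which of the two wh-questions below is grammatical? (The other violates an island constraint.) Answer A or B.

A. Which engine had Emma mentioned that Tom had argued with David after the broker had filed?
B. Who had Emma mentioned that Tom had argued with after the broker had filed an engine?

B

In A, the wh-phrase is extracted from inside an adjunct island (introduced by "after"), which blocks movement.
In B, the extraction path crosses only that-complement boundaries, which are transparent.
So B is grammatical.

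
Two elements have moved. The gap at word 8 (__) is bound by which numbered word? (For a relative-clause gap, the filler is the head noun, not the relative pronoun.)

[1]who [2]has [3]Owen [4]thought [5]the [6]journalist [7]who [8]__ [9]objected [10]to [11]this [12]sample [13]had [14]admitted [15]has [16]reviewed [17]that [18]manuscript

6

The marked gap is inside the relative clause, the subject of "objected".
Its filler is the head noun "journalist" (via "who"), at word 6.
(The other dependency links word 1 to a gap after word 14.)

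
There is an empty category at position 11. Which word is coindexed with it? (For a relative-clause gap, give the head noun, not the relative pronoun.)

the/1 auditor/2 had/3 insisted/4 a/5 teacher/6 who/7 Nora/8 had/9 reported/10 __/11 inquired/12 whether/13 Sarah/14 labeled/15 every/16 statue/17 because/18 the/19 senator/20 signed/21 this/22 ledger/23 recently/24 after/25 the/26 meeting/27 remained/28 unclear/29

6

The gap at 11 is the subject of "inquired", inside a relative clause.
The relative pronoun is "who" (word 7); it is bound by the head noun immediately before it.
Its filler is the head noun "teacher", at word 6.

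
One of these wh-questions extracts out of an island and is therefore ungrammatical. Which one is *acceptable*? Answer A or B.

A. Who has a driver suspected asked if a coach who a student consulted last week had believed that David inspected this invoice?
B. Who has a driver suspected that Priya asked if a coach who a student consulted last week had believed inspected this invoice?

In B, the wh-phrase is extracted from inside a wh-island (introduced by "if"), which blocks movement.
In A, the extraction path crosses only that-complement boundaries, which are transparent.
So A is grammatical.

A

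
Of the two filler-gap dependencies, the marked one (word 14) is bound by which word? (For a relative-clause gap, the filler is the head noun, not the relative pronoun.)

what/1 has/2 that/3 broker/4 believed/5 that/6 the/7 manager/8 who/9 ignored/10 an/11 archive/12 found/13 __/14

The marked gap is the direct object of "found".
Its filler is the fronted wh-phrase "what", at word 1.
(The other dependency links word 8 to a gap after word 9.)

1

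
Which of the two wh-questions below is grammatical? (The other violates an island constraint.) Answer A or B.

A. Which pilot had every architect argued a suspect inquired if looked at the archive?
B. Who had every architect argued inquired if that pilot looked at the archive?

In A, the wh-phrase is extracted from inside a wh-island (introduced by "if"), which blocks movement.
In B, the extraction path crosses only that-complement boundaries, which are transparent.
So B is grammatical.

B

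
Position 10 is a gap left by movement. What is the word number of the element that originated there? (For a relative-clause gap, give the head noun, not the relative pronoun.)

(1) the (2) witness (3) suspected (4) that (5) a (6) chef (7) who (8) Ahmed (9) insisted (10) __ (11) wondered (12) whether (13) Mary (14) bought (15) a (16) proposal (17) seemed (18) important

The gap at 10 is the subject of "wondered", inside a relative clause.
The relative pronoun is "who" (word 7); it is bound by the head noun immediately before it.
Its filler is the head noun "chef", at word 6.

6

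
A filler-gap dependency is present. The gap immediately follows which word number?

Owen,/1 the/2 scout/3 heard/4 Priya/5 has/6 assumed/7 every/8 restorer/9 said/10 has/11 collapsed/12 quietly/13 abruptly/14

10

The displaced element is "Owen" (word 1).
It is linked across 3 clause boundaries (Ø → Ø → Ø).
It functions as the subject of "collapsed", so the gap sits immediately after word 10 ("said").
Base order: The scout heard Priya has assumed every restorer said Owen has collapsed quietly abruptly.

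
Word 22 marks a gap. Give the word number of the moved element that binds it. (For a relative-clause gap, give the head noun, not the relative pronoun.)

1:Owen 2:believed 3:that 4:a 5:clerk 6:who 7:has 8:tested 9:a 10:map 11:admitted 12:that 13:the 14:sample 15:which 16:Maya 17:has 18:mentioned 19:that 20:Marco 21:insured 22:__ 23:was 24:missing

14

The gap at 22 is the object of "insured", inside a relative clause.
The relative pronoun is "which" (word 15); it is bound by the head noun immediately before it.
Its filler is the head noun "sample", at word 14.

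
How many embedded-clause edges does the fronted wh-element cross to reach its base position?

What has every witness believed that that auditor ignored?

1

"what" is extracted from the object of "ignored".
Boundaries crossed, outermost first: [that] — 1 in total.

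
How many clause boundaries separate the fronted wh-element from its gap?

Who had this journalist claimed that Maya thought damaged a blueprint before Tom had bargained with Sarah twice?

2

"who" is extracted from the subject of "damaged".
Boundaries crossed, outermost first: [that], [Ø] — 2 in total.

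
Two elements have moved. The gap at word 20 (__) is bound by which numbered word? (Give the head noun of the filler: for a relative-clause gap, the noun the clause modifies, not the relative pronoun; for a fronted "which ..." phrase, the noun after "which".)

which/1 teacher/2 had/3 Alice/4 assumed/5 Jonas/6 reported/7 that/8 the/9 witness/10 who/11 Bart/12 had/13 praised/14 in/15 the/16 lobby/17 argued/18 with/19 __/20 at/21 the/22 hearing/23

2

The marked gap is the object of the preposition "with" of "argued".
Its filler is the fronted wh-phrase "which teacher", at word 2.
(The other dependency links word 10 to a gap after word 14.)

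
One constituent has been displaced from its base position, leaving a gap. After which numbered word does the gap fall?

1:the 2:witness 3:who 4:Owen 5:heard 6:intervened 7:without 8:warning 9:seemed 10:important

The displaced element is "the witness" (word 2).
It is linked across 1 clause boundary (Ø).
It functions as the subject of "intervened", so the gap sits immediately after word 5 ("heard").
Base order: Owen heard that the witness intervened without warning.

5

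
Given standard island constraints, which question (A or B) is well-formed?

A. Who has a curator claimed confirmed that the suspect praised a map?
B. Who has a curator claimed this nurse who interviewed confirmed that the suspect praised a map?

A

In B, the wh-phrase is extracted from inside a complex-NP island (relative clause) (introduced by "who"), which blocks movement.
In A, the extraction path crosses only that-complement boundaries, which are transparent.
So A is grammatical.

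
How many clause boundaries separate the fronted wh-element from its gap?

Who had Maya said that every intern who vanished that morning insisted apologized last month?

2

"who" is extracted from the subject of "apologized".
Boundaries crossed, outermost first: [that], [Ø] — 2 in total.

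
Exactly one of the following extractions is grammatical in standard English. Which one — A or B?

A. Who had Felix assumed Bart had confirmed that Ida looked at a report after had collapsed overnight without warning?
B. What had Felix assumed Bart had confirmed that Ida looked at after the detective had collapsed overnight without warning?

B

In A, the wh-phrase is extracted from inside an adjunct island (introduced by "after"), which blocks movement.
In B, the extraction path crosses only that-complement boundaries, which are transparent.
So B is grammatical.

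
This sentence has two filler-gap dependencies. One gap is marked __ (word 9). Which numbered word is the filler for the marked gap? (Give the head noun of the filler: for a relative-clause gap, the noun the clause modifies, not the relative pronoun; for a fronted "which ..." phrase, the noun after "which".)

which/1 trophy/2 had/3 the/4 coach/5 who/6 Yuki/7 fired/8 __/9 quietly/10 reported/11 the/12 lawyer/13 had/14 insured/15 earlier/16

5

The marked gap is inside the relative clause, the direct object of "fired".
Its filler is the head noun "coach" (via "who"), at word 5.
(The other dependency links word 2 to a gap after word 15.)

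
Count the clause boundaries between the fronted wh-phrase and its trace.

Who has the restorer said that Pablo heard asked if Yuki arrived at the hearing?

2

"who" is extracted from the subject of "asked".
Boundaries crossed, outermost first: [that], [Ø] — 2 in total.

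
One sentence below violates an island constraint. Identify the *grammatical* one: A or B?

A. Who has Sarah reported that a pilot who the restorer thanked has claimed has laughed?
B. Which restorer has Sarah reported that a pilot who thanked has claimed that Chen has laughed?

In B, the wh-phrase is extracted from inside a complex-NP island (relative clause) (introduced by "who"), which blocks movement.
In A, the extraction path crosses only that-complement boundaries, which are transparent.
So A is grammatical.

A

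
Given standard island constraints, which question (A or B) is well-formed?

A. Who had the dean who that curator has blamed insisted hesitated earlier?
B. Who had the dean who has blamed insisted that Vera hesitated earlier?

A

In B, the wh-phrase is extracted from inside a complex-NP island (relative clause) (introduced by "who"), which blocks movement.
In A, the extraction path crosses only that-complement boundaries, which are transparent.
So A is grammatical.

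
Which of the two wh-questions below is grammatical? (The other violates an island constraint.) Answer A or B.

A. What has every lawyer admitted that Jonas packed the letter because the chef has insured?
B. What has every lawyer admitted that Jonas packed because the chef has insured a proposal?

B

In A, the wh-phrase is extracted from inside an adjunct island (introduced by "because"), which blocks movement.
In B, the extraction path crosses only that-complement boundaries, which are transparent.
So B is grammatical.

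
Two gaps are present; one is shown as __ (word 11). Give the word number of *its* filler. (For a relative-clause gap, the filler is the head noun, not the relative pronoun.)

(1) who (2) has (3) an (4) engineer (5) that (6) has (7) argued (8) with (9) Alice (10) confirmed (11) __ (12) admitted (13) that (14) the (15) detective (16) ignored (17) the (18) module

The marked gap is the subject of "admitted".
Its filler is the fronted wh-phrase "who", at word 1.
(The other dependency links word 4 to a gap after word 5.)

1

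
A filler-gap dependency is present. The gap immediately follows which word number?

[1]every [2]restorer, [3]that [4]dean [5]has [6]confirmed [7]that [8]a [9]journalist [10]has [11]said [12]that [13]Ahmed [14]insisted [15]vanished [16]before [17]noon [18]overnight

14

The displaced element is "every restorer" (word 2).
It is linked across 3 clause boundaries (that → that → Ø).
It functions as the subject of "vanished", so the gap sits immediately after word 14 ("insisted").
Base order: That dean has confirmed that a journalist has said that Ahmed insisted that every restorer vanished before noon overnight.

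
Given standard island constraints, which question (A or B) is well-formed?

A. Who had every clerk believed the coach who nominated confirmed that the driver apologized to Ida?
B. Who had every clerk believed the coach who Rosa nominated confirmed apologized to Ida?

B

In A, the wh-phrase is extracted from inside a complex-NP island (relative clause) (introduced by "who"), which blocks movement.
In B, the extraction path crosses only that-complement boundaries, which are transparent.
So B is grammatical.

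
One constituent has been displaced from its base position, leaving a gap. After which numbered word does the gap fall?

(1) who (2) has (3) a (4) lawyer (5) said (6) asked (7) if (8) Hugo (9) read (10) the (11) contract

5

The displaced element is "who" (word 1).
It is linked across 1 clause boundary (Ø).
It functions as the subject of "asked", so the gap sits immediately after word 5 ("said").
Base order: A lawyer has said that who asked if Hugo read the contract.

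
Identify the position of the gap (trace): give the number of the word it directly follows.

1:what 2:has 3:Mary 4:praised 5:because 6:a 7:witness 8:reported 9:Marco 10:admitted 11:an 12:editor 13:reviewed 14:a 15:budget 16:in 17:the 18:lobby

The displaced element is "what" (word 1).
It functions as the direct object of "praised", so the gap sits immediately after word 4 ("praised").
Base order: Mary has praised what because a witness reported Marco admitted an editor reviewed a budget in the lobby.

4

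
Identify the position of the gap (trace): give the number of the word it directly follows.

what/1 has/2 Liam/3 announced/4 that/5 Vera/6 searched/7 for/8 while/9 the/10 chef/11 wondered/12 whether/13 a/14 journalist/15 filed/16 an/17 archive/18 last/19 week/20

8

The displaced element is "what" (word 1).
It is linked across 1 clause boundary (that).
It functions as the object of the preposition "for" of "searched", so the gap sits immediately after word 8 ("for").
Base order: Liam has announced that Vera searched for what while the chef wondered whether a journalist filed an archive last week.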